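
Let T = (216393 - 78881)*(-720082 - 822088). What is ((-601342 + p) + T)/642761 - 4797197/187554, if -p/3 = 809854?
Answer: -39777643715885893/120552396594 ≈ -3.2996e+5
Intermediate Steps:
p = -2429562 (p = -3*809854 = -2429562)
T = -212066881040 (T = 137512*(-1542170) = -212066881040)
((-601342 + p) + T)/642761 - 4797197/187554 = ((-601342 - 2429562) - 212066881040)/642761 - 4797197/187554 = (-3030904 - 212066881040)*(1/642761) - 4797197*1/187554 = -212069911944*1/642761 - 4797197/187554 = -212069911944/642761 - 4797197/187554 = -39777643715885893/120552396594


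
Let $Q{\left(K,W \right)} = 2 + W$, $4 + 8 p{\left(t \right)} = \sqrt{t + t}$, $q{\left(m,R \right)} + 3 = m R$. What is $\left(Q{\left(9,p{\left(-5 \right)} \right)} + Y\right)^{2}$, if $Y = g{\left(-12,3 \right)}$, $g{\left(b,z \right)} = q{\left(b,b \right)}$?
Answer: $\frac{\left(1140 + i \sqrt{10}\right)^{2}}{64} \approx 20306.0 + 112.66 i$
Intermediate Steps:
$q{\left(m,R \right)} = -3 + R m$ ($q{\left(m,R \right)} = -3 + m R = -3 + R m$)
$g{\left(b,z \right)} = -3 + b^{2}$ ($g{\left(b,z \right)} = -3 + b b = -3 + b^{2}$)
$Y = 141$ ($Y = -3 + \left(-12\right)^{2} = -3 + 144 = 141$)
$p{\left(t \right)} = - \frac{1}{2} + \frac{\sqrt{2} \sqrt{t}}{8}$ ($p{\left(t \right)} = - \frac{1}{2} + \frac{\sqrt{t + t}}{8} = - \frac{1}{2} + \frac{\sqrt{2 t}}{8} = - \frac{1}{2} + \frac{\sqrt{2} \sqrt{t}}{8}$)
$\left(Q{\left(9,p{\left(-5 \right)} \right)} + Y\right)^{2} = \left(\left(2 - \left(\frac{1}{2} - \frac{\sqrt{2} \sqrt{-5}}{8}\right)\right) + 141\right)^{2} = \left(\left(2 - \left(\frac{1}{2} - \frac{\sqrt{2} i \sqrt{5}}{8}\right)\right) + 141\right)^{2} = \left(\left(2 - \left(\frac{1}{2} - \frac{i \sqrt{10}}{8}\right)\right) + 141\right)^{2} = \left(\left(\frac{3}{2} + \frac{i \sqrt{10}}{8}\right) + 141\right)^{2} = \left(\frac{285}{2} + \frac{i \sqrt{10}}{8}\right)^{2}$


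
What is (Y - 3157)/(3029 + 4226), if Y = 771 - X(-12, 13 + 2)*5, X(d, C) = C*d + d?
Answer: -1426/7255 ≈ -0.19655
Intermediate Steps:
X(d, C) = d + C*d
Y = 1731 (Y = 771 - (-12*(1 + (13 + 2)))*5 = 771 - (-12*(1 + 15))*5 = 771 - (-12*16)*5 = 771 - (-192)*5 = 771 - 1*(-960) = 771 + 960 = 1731)
(Y - 3157)/(3029 + 4226) = (1731 - 3157)/(3029 + 4226) = -1426/7255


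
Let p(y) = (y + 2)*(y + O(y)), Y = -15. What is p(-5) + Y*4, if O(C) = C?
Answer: -30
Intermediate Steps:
p(y) = 2*y*(2 + y) (p(y) = (y + 2)*(y + y) = (2 + y)*(2*y) = 2*y*(2 + y))
p(-5) + Y*4 = 2*(-5)*(2 - 5) - 15*4 = 2*(-5)*(-3) - 60 = 30 - 60 = -30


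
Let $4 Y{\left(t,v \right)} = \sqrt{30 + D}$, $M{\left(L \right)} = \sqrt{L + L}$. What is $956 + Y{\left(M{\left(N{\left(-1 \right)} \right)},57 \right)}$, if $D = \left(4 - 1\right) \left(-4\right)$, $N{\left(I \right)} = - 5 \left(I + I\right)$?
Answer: $956 + \frac{3 \sqrt{2}}{4} \approx 957.06$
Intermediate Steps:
$N{\left(I \right)} = - 10 I$ ($N{\left(I \right)} = - 5 \cdot 2 I = - 10 I$)
$D = -12$ ($D = 3 \left(-4\right) = -12$)
$M{\left(L \right)} = \sqrt{2} \sqrt{L}$ ($M{\left(L \right)} = \sqrt{2 L} = \sqrt{2} \sqrt{L}$)
$Y{\left(t,v \right)} = \frac{3 \sqrt{2}}{4}$ ($Y{\left(t,v \right)} = \frac{\sqrt{30 - 12}}{4} = \frac{\sqrt{18}}{4} = \frac{3 \sqrt{2}}{4}$)
$956 + Y{\left(M{\left(N{\left(-1 \right)} \right)},57 \right)} = 956 + \frac{3 \sqrt{2}}{4}$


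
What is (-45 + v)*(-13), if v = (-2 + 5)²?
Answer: 468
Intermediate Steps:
v = 9 (v = 3² = 9)
(-45 + v)*(-13) = (-45 + 9)*(-13) = -36*(-13) = 468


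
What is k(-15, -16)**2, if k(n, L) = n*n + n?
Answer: 44100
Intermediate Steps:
k(n, L) = n + n**2 (k(n, L) = n**2 + n = n + n**2)
k(-15, -16)**2 = (-15*(1 - 15))**2 = (-15*(-14))**2 = 210**2 = 44100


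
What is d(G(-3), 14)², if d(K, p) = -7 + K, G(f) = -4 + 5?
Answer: 36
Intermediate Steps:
G(f) = 1
d(G(-3), 14)² = (-7 + 1)² = (-6)² = 36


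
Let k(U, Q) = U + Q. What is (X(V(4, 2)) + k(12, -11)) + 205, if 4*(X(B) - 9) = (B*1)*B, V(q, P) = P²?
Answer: 219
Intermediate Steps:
k(U, Q) = Q + U
X(B) = 9 + B²/4 (X(B) = 9 + ((B*1)*B)/4 = 9 + (B*B)/4 = 9 + B²/4)
(X(V(4, 2)) + k(12, -11)) + 205 = ((9 + (2²)²/4) + (-11 + 12)) + 205 = ((9 + (¼)*4²) + 1) + 205 = ((9 + (¼)*16) + 1) + 205 = ((9 + 4) + 1) + 205 = (13 + 1) + 205 = 14 + 205 = 219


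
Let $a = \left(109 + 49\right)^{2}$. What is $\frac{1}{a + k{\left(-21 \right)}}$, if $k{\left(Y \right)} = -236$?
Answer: $\frac{1}{24728} \approx 4.044 \cdot 10^{-5}$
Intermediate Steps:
$a = 24964$ ($a = 158^{2} = 24964$)
$\frac{1}{a + k{\left(-21 \right)}} = \frac{1}{24964 - 236} = \frac{1}{24728}$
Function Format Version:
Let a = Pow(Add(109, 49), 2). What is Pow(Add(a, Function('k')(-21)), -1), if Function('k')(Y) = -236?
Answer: Rational(1, 24728) ≈ 4.0440e-5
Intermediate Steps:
a = 24964 (a = Pow(158, 2) = 24964)
Pow(Add(a, Function('k')(-21)), -1) = Pow(Add(24964, -236), -1) = Pow(24728, -1) = Rational(1, 24728)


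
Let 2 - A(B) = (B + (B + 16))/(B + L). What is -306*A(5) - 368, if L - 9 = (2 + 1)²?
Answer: -14584/23 ≈ -634.09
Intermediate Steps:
L = 18 (L = 9 + (2 + 1)² = 9 + 3² = 9 + 9 = 18)
A(B) = 2 - (16 + 2*B)/(18 + B) (A(B) = 2 - (B + (B + 16))/(B + 18) = 2 - (B + (16 + B))/(18 + B) = 2 - (16 + 2*B)/(18 + B))
-306*A(5) - 368 = -6120/(18 + 5) - 368 = -6120/23 - 368 = -14584/23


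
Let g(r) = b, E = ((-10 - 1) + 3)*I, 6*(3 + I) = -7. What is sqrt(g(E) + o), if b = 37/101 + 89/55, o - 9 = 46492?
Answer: sqrt(1434990258845)/5555 ≈ 215.65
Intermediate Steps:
o = 46501 (o = 9 + 46492 = 46501)
I = -25/6 (I = -3 + (1/6)*(-7) = -3 - 7/6 = -25/6 ≈ -4.1667)
E = 100/3 (E = ((-10 - 1) + 3)*(-25/6) = (-11 + 3)*(-25/6) = -8*(-25/6) = 100/3 ≈ 33.333)
b = 11024/5555 (b = 37*(1/101) + 89*(1/55) = 37/101 + 89/55 = 11024/5555 ≈ 1.9845)
g(r) = 11024/5555
sqrt(g(E) + o) = sqrt(11024/5555 + 46501) = sqrt(258324079/5555) = sqrt(1434990258845)/5555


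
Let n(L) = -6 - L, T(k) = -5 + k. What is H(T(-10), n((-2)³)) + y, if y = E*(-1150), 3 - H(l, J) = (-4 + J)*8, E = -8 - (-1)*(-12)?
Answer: 23019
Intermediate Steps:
E = -20 (E = -8 - 1*12 = -8 - 12 = -20)
H(l, J) = 35 - 8*J (H(l, J) = 3 - (-4 + J)*8 = 3 - (-32 + 8*J) = 3 + (32 - 8*J) = 35 - 8*J)
y = 23000 (y = -20*(-1150) = 23000)
H(T(-10), n((-2)³)) + y = (35 - 8*(-6 - 1*(-2)³)) + 23000 = (35 - 8*(-6 - 1*(-8))) + 23000 = (35 - 8*(-6 + 8)) + 23000 = (35 - 8*2) + 23000 = (35 - 16) + 23000 = 19 + 23000 = 23019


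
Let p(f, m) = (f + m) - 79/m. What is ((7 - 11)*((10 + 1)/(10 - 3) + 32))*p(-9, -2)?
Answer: -26790/7 ≈ -3827.1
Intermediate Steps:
p(f, m) = f + m - 79/m
((7 - 11)*((10 + 1)/(10 - 3) + 32))*p(-9, -2) = ((7 - 11)*((10 + 1)/(10 - 3) + 32))*(-9 - 2 - 79/(-2)) = (-4*(11/7 + 32))*(-9 - 2 - 79*(-1/2)) = (-4*(11*(1/7) + 32))*(-9 - 2 + 79/2) = -4*(11/7 + 32)*(57/2) = -4*235/7*(57/2) = -940/7*57/2 = -26790/7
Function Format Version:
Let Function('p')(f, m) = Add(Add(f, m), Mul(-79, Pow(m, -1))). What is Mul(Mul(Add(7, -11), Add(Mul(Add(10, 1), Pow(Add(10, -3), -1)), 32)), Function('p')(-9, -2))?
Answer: Rational(-26790, 7) ≈ -3827.1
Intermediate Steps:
Function('p')(f, m) = Add(f, m, Mul(-79, Pow(m, -1)))
Mul(Mul(Add(7, -11), Add(Mul(Add(10, 1), Pow(Add(10, -3), -1)), 32)), Function('p')(-9, -2)) = Mul(Mul(Add(7, -11), Add(Mul(Add(10, 1), Pow(Add(10, -3), -1)), 32)), Add(-9, -2, Mul(-79, Pow(-2, -1)))) = Mul(Mul(-4, Add(Mul(11, Pow(7, -1)), 32)), Add(-9, -2, Mul(-79, Rational(-1, 2)))) = Mul(Mul(-4, Add(Mul(11, Rational(1, 7)), 32)), Add(-9, -2, Rational(79, 2))) = Mul(Mul(-4, Add(Rational(11, 7), 32)), Rational(57, 2)) = Mul(Mul(-4, Rational(235, 7)), Rational(57, 2)) = Mul(Rational(-940, 7), Rational(57, 2)) = Rational(-26790, 7)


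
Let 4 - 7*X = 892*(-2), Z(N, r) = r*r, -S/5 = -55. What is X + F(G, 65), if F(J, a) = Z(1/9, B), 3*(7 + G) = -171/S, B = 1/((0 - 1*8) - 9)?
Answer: 516739/2023 ≈ 255.43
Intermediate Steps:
S = 275 (S = -5*(-55) = 275)
B = -1/17 (B = 1/((0 - 8) - 9) = 1/(-8 - 9) = 1/(-17) = -1/17 ≈ -0.058824)
G = -1982/275 (G = -7 + (-171/275)/3 = -7 + (-171*1/275)/3 = -7 + (⅓)*(-171/275) = -7 - 57/275 = -1982/275 ≈ -7.2073)
Z(N, r) = r²
F(J, a) = 1/289 (F(J, a) = (-1/17)² = 1/289)
X = 1788/7 (X = 4/7 - 892*(-2)/7 = 4/7 - ⅐*(-1784) = 4/7 + 1784/7 = 1788/7 ≈ 255.43)
X + F(G, 65) = 1788/7 + 1/289 = 516739/2023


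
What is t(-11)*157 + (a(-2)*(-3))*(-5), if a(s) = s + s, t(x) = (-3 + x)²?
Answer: 30712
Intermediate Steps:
a(s) = 2*s
t(-11)*157 + (a(-2)*(-3))*(-5) = (-3 - 11)²*157 + ((2*(-2))*(-3))*(-5) = (-14)²*157 - 4*(-3)*(-5) = 196*157 + 12*(-5) = 30772 - 60 = 30712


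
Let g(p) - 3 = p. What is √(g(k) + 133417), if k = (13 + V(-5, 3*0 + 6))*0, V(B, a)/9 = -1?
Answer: 2*√33355 ≈ 365.27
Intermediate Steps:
V(B, a) = -9 (V(B, a) = 9*(-1) = -9)
k = 0 (k = (13 - 9)*0 = 4*0 = 0)
g(p) = 3 + p
√(g(k) + 133417) = √((3 + 0) + 133417) = √(3 + 133417) = √133420 = 2*√33355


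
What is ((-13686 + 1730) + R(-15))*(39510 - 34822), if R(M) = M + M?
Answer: -56190368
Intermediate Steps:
R(M) = 2*M
((-13686 + 1730) + R(-15))*(39510 - 34822) = ((-13686 + 1730) + 2*(-15))*(39510 - 34822) = (-11956 - 30)*4688 = -11986*4688 = -56190368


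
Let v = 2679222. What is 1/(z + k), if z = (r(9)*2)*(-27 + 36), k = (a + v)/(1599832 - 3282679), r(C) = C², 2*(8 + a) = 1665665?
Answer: 3365694/4900157759 ≈ 0.00068685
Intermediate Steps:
a = 1665649/2 (a = -8 + (½)*1665665 = -8 + 1665665/2 = 1665649/2 ≈ 8.3282e+5)
k = -7024093/3365694 (k = (1665649/2 + 2679222)/(1599832 - 3282679) = (7024093/2)/(-1682847) = (7024093/2)*(-1/1682847) = -7024093/3365694 ≈ -2.0870)
z = 1458 (z = (9²*2)*(-27 + 36) = (81*2)*9 = 162*9 = 1458)
1/(z + k) = 1/(1458 - 7024093/3365694) = 1/(4900157759/3365694) = 3365694/4900157759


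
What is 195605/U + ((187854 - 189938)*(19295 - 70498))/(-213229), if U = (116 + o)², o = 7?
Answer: -1572662331163/3225941541 ≈ -487.50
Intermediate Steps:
U = 15129 (U = (116 + 7)² = 123² = 15129)
195605/U + ((187854 - 189938)*(19295 - 70498))/(-213229) = 195605/15129 + ((187854 - 189938)*(19295 - 70498))/(-213229) = 195605*(1/15129) - 2084*(-51203)*(-1/213229) = 195605/15129 + 106707052*(-1/213229) = 195605/15129 - 106707052/213229 = -1572662331163/3225941541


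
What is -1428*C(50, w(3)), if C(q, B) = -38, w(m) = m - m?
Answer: 54264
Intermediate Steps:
w(m) = 0
-1428*C(50, w(3)) = -1428*(-38) = 54264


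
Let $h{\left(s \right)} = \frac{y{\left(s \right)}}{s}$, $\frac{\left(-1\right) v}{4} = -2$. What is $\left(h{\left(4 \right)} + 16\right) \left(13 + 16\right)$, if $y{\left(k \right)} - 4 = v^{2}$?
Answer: $957$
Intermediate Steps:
$v = 8$ ($v = \left(-4\right) \left(-2\right) = 8$)
$y{\left(k \right)} = 68$ ($y{\left(k \right)} = 4 + 8^{2} = 4 + 64 = 68$)
$h{\left(s \right)} = \frac{68}{s}$
$\left(h{\left(4 \right)} + 16\right) \left(13 + 16\right) = \left(\frac{68}{4} + 16\right) \left(13 + 16\right) = \left(68 \cdot \frac{1}{4} + 16\right) 29 = \left(17 + 16\right) 29 = 33 \cdot 29 = 957$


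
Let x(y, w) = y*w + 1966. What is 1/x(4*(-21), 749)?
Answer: -1/60950 ≈ -1.6407e-5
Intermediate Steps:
x(y, w) = 1966 + w*y (x(y, w) = w*y + 1966 = 1966 + w*y)
1/x(4*(-21), 749) = 1/(1966 + 749*(4*(-21))) = 1/(1966 + 749*(-84)) = 1/(1966 - 62916) = 1/(-60950) = -1/60950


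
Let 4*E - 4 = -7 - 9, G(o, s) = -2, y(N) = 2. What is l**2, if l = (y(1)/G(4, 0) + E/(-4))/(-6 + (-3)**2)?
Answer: 1/144 ≈ 0.0069444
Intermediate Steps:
E = -3 (E = 1 + (-7 - 9)/4 = 1 + (1/4)*(-16) = 1 - 4 = -3)
l = -1/12 (l = (2/(-2) - 3/(-4))/(-6 + (-3)**2) = (2*(-1/2) - 3*(-1/4))/(-6 + 9) = (-1 + 3/4)/3 = -1/4*1/3 = -1/12 ≈ -0.083333)
l**2 = (-1/12)**2 = 1/144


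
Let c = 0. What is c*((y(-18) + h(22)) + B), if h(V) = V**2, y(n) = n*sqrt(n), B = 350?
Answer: 0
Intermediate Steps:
y(n) = n**(3/2)
c*((y(-18) + h(22)) + B) = 0*(((-18)**(3/2) + 22**2) + 350) = 0*((-54*I*sqrt(2) + 484) + 350) = 0*((484 - 54*I*sqrt(2)) + 350) = 0*(834 - 54*I*sqrt(2)) = 0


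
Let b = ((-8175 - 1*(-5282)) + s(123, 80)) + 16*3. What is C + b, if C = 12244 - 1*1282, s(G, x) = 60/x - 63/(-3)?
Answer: 32555/4 ≈ 8138.8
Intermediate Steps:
s(G, x) = 21 + 60/x (s(G, x) = 60/x - 63*(-⅓) = 60/x + 21 = 21 + 60/x)
C = 10962 (C = 12244 - 1282 = 10962)
b = -11293/4 (b = ((-8175 - 1*(-5282)) + (21 + 60/80)) + 16*3 = ((-8175 + 5282) + (21 + 60*(1/80))) + 48 = (-2893 + (21 + ¾)) + 48 = (-2893 + 87/4) + 48 = -11485/4 + 48 = -11293/4 ≈ -2823.3)
C + b = 10962 - 11293/4 = 32555/4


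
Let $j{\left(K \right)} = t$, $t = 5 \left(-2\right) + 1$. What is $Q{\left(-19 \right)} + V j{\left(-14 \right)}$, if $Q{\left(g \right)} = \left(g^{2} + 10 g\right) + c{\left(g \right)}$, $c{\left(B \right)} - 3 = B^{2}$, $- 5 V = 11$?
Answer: $\frac{2774}{5} \approx 554.8$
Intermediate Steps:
$V = - \frac{11}{5}$ ($V = \left(- \frac{1}{5}\right) 11 = - \frac{11}{5} \approx -2.2$)
$c{\left(B \right)} = 3 + B^{2}$
$Q{\left(g \right)} = 3 + 2 g^{2} + 10 g$ ($Q{\left(g \right)} = \left(g^{2} + 10 g\right) + \left(3 + g^{2}\right) = 3 + 2 g^{2} + 10 g$)
$t = -9$ ($t = -10 + 1 = -9$)
$j{\left(K \right)} = -9$
$Q{\left(-19 \right)} + V j{\left(-14 \right)} = \left(3 + 2 \left(-19\right)^{2} + 10 \left(-19\right)\right) - - \frac{99}{5} = \left(3 + 2 \cdot 361 - 190\right) + \frac{99}{5} = \left(3 + 722 - 190\right) + \frac{99}{5} = 535 + \frac{99}{5} = \frac{2774}{5}$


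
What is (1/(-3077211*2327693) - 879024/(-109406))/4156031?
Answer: 3148137654236004473/1628444266704997799797839 ≈ 1.9332e-6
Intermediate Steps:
(1/(-3077211*2327693) - 879024/(-109406))/4156031 = (-1/3077211*1/2327693 - 879024*(-1/109406))*(1/4156031) = (-1/7162802504223 + 439512/54703)*(1/4156031) = (3148137654236004473/391826785388510769)*(1/4156031) = 3148137654236004473/1628444266704997799797839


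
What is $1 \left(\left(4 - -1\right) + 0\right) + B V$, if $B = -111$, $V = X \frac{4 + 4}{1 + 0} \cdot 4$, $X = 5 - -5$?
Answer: $-35515$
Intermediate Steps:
$X = 10$ ($X = 5 + 5 = 10$)
$V = 320$ ($V = 10 \frac{4 + 4}{1 + 0} \cdot 4 = 10 \cdot \frac{8}{1} \cdot 4 = 10 \cdot 8 \cdot 1 \cdot 4 = 10 \cdot 8 \cdot 4 = 80 \cdot 4 = 320$)
$1 \left(\left(4 - -1\right) + 0\right) + B V = 1 \left(\left(4 - -1\right) + 0\right) - 35520 = 1 \left(\left(4 + 1\right) + 0\right) - 35520 = 1 \left(5 + 0\right) - 35520 = 1 \cdot 5 - 35520 = 5 - 35520 = -35515$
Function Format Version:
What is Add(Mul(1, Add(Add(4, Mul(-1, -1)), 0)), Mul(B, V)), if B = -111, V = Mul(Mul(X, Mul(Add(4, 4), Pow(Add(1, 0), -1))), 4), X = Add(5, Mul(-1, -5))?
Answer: -35515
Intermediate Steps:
X = 10 (X = Add(5, 5) = 10)
V = 320 (V = Mul(Mul(10, Mul(Add(4, 4), Pow(Add(1, 0), -1))), 4) = Mul(Mul(10, Mul(8, Pow(1, -1))), 4) = Mul(Mul(10, Mul(8, 1)), 4) = Mul(Mul(10, 8), 4) = Mul(80, 4) = 320)
Add(Mul(1, Add(Add(4, Mul(-1, -1)), 0)), Mul(B, V)) = Add(Mul(1, Add(Add(4, Mul(-1, -1)), 0)), Mul(-111, 320)) = Add(Mul(1, Add(Add(4, 1), 0)), -35520) = Add(Mul(1, Add(5, 0)), -35520) = Add(Mul(1, 5), -35520) = Add(5, -35520) = -35515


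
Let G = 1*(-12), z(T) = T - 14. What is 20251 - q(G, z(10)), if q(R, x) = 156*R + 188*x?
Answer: 22875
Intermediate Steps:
z(T) = -14 + T
G = -12
20251 - q(G, z(10)) = 20251 - (156*(-12) + 188*(-14 + 10)) = 20251 - (-1872 + 188*(-4)) = 20251 - (-1872 - 752) = 20251 - 1*(-2624) = 20251 + 2624 = 22875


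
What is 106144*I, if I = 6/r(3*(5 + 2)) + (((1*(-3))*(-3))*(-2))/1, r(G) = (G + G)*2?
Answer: -13321072/7 ≈ -1.9030e+6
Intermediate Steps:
r(G) = 4*G (r(G) = (2*G)*2 = 4*G)
I = -251/14 (I = 6/((4*(3*(5 + 2)))) + (((1*(-3))*(-3))*(-2))/1 = 6/((4*(3*7))) + (-3*(-3)*(-2))*1 = 6/((4*21)) + (9*(-2))*1 = 6/84 - 18*1 = 6*(1/84) - 18 = 1/14 - 18 = -251/14 ≈ -17.929)
106144*I = 106144*(-251/14) = -13321072/7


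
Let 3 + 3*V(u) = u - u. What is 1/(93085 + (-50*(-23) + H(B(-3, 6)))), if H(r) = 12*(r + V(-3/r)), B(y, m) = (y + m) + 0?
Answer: 1/94259 ≈ 1.0609e-5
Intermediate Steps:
B(y, m) = m + y (B(y, m) = (m + y) + 0 = m + y)
V(u) = -1 (V(u) = -1 + (u - u)/3 = -1 + (⅓)*0 = -1 + 0 = -1)
H(r) = -12 + 12*r (H(r) = 12*(r - 1) = 12*(-1 + r) = -12 + 12*r)
1/(93085 + (-50*(-23) + H(B(-3, 6)))) = 1/(93085 + (-50*(-23) + (-12 + 12*(6 - 3)))) = 1/(93085 + (1150 + (-12 + 12*3))) = 1/(93085 + (1150 + (-12 + 36))) = 1/(93085 + (1150 + 24)) = 1/(93085 + 1174) = 1/94259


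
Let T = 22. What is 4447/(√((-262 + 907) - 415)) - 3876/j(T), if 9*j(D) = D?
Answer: -17442/11 + 4447*√230/230 ≈ -1292.4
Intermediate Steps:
j(D) = D/9
4447/(√((-262 + 907) - 415)) - 3876/j(T) = 4447/(√((-262 + 907) - 415)) - 3876/((⅑)*22) = 4447/(√(645 - 415)) - 3876/22/9 = 4447/(√230) - 3876*9/22 = 4447*(√230/230) - 17442/11 = 4447*√230/230 - 17442/11 = -17442/11 + 4447*√230/230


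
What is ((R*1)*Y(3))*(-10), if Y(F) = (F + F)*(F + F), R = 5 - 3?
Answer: -720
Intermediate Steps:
R = 2
Y(F) = 4*F**2 (Y(F) = (2*F)*(2*F) = 4*F**2)
((R*1)*Y(3))*(-10) = ((2*1)*(4*3**2))*(-10) = (2*(4*9))*(-10) = (2*36)*(-10) = 72*(-10) = -720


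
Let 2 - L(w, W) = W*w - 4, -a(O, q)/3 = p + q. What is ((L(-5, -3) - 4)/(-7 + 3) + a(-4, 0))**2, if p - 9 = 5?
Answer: 24025/16 ≈ 1501.6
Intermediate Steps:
p = 14 (p = 9 + 5 = 14)
a(O, q) = -42 - 3*q (a(O, q) = -3*(14 + q) = -42 - 3*q)
L(w, W) = 6 - W*w (L(w, W) = 2 - (W*w - 4) = 2 - (-4 + W*w) = 2 + (4 - W*w) = 6 - W*w)
((L(-5, -3) - 4)/(-7 + 3) + a(-4, 0))**2 = (((6 - 1*(-3)*(-5)) - 4)/(-7 + 3) + (-42 - 3*0))**2 = (((6 - 15) - 4)/(-4) + (-42 + 0))**2 = ((-9 - 4)*(-1/4) - 42)**2 = (-13*(-1/4) - 42)**2 = (13/4 - 42)**2 = (-155/4)**2 = 24025/16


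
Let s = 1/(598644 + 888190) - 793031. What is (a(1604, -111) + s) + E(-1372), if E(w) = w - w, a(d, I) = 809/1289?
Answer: -1519865727167811/1916529026 ≈ -7.9303e+5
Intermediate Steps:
a(d, I) = 809/1289 (a(d, I) = 809*(1/1289) = 809/1289)
E(w) = 0
s = -1179105453853/1486834 (s = 1/1486834 - 793031 = -1179105453853/1486834 ≈ -7.9303e+5)
(a(1604, -111) + s) + E(-1372) = (809/1289 - 1179105453853/1486834) + 0 = -1519865727167811/1916529026 + 0 = -1519865727167811/1916529026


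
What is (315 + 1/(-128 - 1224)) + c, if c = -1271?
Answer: -1292513/1352 ≈ -956.00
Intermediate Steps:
(315 + 1/(-128 - 1224)) + c = (315 + 1/(-128 - 1224)) - 1271 = (315 + 1/(-1352)) - 1271 = (315 - 1/1352) - 1271 = 425879/1352 - 1271 = -1292513/1352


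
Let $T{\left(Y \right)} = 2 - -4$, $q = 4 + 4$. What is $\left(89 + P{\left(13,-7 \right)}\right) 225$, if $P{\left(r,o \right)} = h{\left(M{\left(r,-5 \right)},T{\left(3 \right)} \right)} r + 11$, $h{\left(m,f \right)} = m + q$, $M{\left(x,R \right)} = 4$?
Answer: $57600$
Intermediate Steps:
$q = 8$
$T{\left(Y \right)} = 6$ ($T{\left(Y \right)} = 2 + 4 = 6$)
$h{\left(m,f \right)} = 8 + m$ ($h{\left(m,f \right)} = m + 8 = 8 + m$)
$P{\left(r,o \right)} = 11 + 12 r$ ($P{\left(r,o \right)} = \left(8 + 4\right) r + 11 = 12 r + 11 = 11 + 12 r$)
$\left(89 + P{\left(13,-7 \right)}\right) 225 = \left(89 + \left(11 + 12 \cdot 13\right)\right) 225 = \left(89 + \left(11 + 156\right)\right) 225 = \left(89 + 167\right) 225 = 256 \cdot 225 = 57600$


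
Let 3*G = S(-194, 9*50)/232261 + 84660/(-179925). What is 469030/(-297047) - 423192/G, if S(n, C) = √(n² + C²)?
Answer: 57386827867991287410257389570/21268251637376559267493 + 3535527780437371950*√60034/71598944400638819 ≈ 2.7103e+6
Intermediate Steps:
S(n, C) = √(C² + n²)
G = -5644/35985 + 2*√60034/696783 (G = (√((9*50)² + (-194)²)/232261 + 84660/(-179925))/3 = (√(450² + 37636)*(1/232261) + 84660*(-1/179925))/3 = (√(202500 + 37636)*(1/232261) - 5644/11995)/3 = (√240136*(1/232261) - 5644/11995)/3 = ((2*√60034)*(1/232261) - 5644/11995)/3 = (2*√60034/232261 - 5644/11995)/3 = (-5644/11995 + 2*√60034/232261)/3 = -5644/35985 + 2*√60034/696783 ≈ -0.15614)
469030/(-297047) - 423192/G = 469030/(-297047) - 423192/(-5644/35985 + 2*√60034/696783) = 469030*(-1/297047) - 423192/(-5644/35985 + 2*√60034/696783) = -469030/297047 - 423192/(-5644/35985 + 2*√60034/696783)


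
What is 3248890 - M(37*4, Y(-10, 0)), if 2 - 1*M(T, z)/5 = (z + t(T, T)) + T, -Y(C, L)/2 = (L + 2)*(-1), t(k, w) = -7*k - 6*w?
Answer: 3240020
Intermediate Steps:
Y(C, L) = 4 + 2*L (Y(C, L) = -2*(L + 2)*(-1) = -2*(2 + L)*(-1) = -2*(-2 - L) = 4 + 2*L)
M(T, z) = 10 - 5*z + 60*T (M(T, z) = 10 - 5*((z + (-7*T - 6*T)) + T) = 10 - 5*((z - 13*T) + T) = 10 - 5*(z - 12*T) = 10 + (-5*z + 60*T) = 10 - 5*z + 60*T)
3248890 - M(37*4, Y(-10, 0)) = 3248890 - (10 - 5*(4 + 2*0) + 60*(37*4)) = 3248890 - (10 - 5*(4 + 0) + 60*148) = 3248890 - (10 - 5*4 + 8880) = 3248890 - (10 - 20 + 8880) = 3248890 - 1*8870 = 3248890 - 8870 = 3240020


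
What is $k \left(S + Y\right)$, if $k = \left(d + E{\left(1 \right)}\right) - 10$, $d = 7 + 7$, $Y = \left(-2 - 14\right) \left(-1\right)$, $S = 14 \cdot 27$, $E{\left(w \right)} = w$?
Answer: $1970$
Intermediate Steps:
$S = 378$
$Y = 16$ ($Y = \left(-16\right) \left(-1\right) = 16$)
$d = 14$
$k = 5$ ($k = \left(14 + 1\right) - 10 = 15 - 10 = 5$)
$k \left(S + Y\right) = 5 \left(378 + 16\right) = 5 \cdot 394 = 1970$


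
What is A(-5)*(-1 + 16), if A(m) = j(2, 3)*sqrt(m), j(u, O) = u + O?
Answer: 75*I*sqrt(5) ≈ 167.71*I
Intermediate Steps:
j(u, O) = O + u
A(m) = 5*sqrt(m) (A(m) = (3 + 2)*sqrt(m) = 5*sqrt(m))
A(-5)*(-1 + 16) = (5*sqrt(-5))*(-1 + 16) = (5*(I*sqrt(5)))*15 = (5*I*sqrt(5))*15 = 75*I*sqrt(5)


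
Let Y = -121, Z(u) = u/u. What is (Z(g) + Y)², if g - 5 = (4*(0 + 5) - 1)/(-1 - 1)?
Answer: 14400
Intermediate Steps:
g = -9/2 (g = 5 + (4*(0 + 5) - 1)/(-1 - 1) = 5 + (4*5 - 1)/(-2) = 5 + (20 - 1)*(-½) = 5 + 19*(-½) = 5 - 19/2 = -9/2 ≈ -4.5000)
Z(u) = 1
(Z(g) + Y)² = (1 - 121)² = (-120)² = 14400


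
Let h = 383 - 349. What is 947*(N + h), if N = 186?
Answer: 208340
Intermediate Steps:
h = 34
947*(N + h) = 947*(186 + 34) = 947*220 = 208340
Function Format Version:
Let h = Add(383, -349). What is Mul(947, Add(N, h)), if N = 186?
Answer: 208340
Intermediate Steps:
h = 34
Mul(947, Add(N, h)) = Mul(947, Add(186, 34)) = Mul(947, 220) = 208340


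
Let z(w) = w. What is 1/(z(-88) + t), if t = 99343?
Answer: 1/99255 ≈ 1.0075e-5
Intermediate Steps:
1/(z(-88) + t) = 1/(-88 + 99343) = 1/99255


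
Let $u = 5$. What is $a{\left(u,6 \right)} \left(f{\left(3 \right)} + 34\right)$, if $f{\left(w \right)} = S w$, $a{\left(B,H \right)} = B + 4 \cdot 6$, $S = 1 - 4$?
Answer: $725$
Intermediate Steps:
$S = -3$ ($S = 1 - 4 = -3$)
$a{\left(B,H \right)} = 24 + B$ ($a{\left(B,H \right)} = B + 24 = 24 + B$)
$f{\left(w \right)} = - 3 w$
$a{\left(u,6 \right)} \left(f{\left(3 \right)} + 34\right) = \left(24 + 5\right) \left(\left(-3\right) 3 + 34\right) = 29 \left(-9 + 34\right) = 29 \cdot 25 = 725$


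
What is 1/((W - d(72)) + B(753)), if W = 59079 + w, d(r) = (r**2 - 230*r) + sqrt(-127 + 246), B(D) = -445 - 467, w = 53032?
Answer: 122575/15024630506 + sqrt(119)/15024630506 ≈ 8.1590e-6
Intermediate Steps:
B(D) = -912
d(r) = sqrt(119) + r**2 - 230*r (d(r) = (r**2 - 230*r) + sqrt(119) = sqrt(119) + r**2 - 230*r)
W = 112111 (W = 59079 + 53032 = 112111)
1/((W - d(72)) + B(753)) = 1/((112111 - (sqrt(119) + 72**2 - 230*72)) - 912) = 1/((112111 - (sqrt(119) + 5184 - 16560)) - 912) = 1/((112111 - (-11376 + sqrt(119))) - 912) = 1/((112111 + (11376 - sqrt(119))) - 912) = 1/((123487 - sqrt(119)) - 912) = 1/(122575 - sqrt(119))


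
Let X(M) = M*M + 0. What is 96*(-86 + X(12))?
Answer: 5568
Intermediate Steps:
X(M) = M**2 (X(M) = M**2 + 0 = M**2)
96*(-86 + X(12)) = 96*(-86 + 12**2) = 96*(-86 + 144) = 96*58 = 5568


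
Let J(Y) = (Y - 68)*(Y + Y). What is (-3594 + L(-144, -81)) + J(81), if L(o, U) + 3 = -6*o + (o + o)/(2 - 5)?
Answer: -531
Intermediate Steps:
J(Y) = 2*Y*(-68 + Y) (J(Y) = (-68 + Y)*(2*Y) = 2*Y*(-68 + Y))
L(o, U) = -3 - 20*o/3 (L(o, U) = -3 + (-6*o + (o + o)/(2 - 5)) = -3 + (-6*o + (2*o)/(-3)) = -3 + (-6*o + (2*o)*(-⅓)) = -3 + (-6*o - 2*o/3) = -3 - 20*o/3)
(-3594 + L(-144, -81)) + J(81) = (-3594 + (-3 - 20/3*(-144))) + 2*81*(-68 + 81) = (-3594 + (-3 + 960)) + 2*81*13 = (-3594 + 957) + 2106 = -2637 + 2106 = -531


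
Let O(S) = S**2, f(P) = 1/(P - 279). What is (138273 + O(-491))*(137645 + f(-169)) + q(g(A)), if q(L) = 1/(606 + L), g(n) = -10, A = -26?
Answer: 1742767239808263/33376 ≈ 5.2216e+10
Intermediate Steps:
f(P) = 1/(-279 + P)
(138273 + O(-491))*(137645 + f(-169)) + q(g(A)) = (138273 + (-491)**2)*(137645 + 1/(-279 - 169)) + 1/(606 - 10) = (138273 + 241081)*(137645 + 1/(-448)) + 1/596 = 379354*(137645 - 1/448) + 1/596 = 379354*(61664959/448) + 1/596 = 11696424428243/224 + 1/596 = 1742767239808263/33376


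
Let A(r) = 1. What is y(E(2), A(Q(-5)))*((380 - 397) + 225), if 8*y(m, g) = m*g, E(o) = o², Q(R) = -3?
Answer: 104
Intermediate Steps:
y(m, g) = g*m/8 (y(m, g) = (m*g)/8 = (g*m)/8 = g*m/8)
y(E(2), A(Q(-5)))*((380 - 397) + 225) = ((⅛)*1*2²)*((380 - 397) + 225) = ((⅛)*1*4)*(-17 + 225) = (½)*208 = 104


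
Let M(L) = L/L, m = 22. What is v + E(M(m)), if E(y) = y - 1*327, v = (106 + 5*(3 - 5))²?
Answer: 8890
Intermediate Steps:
M(L) = 1
v = 9216 (v = (106 + 5*(-2))² = (106 - 10)² = 96² = 9216)
E(y) = -327 + y (E(y) = y - 327 = -327 + y)
v + E(M(m)) = 9216 + (-327 + 1) = 9216 - 326 = 8890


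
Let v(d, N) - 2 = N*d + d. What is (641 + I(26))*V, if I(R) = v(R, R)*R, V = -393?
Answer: -7445385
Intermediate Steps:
v(d, N) = 2 + d + N*d (v(d, N) = 2 + (N*d + d) = 2 + (d + N*d) = 2 + d + N*d)
I(R) = R*(2 + R + R**2) (I(R) = (2 + R + R*R)*R = (2 + R + R**2)*R = R*(2 + R + R**2))
(641 + I(26))*V = (641 + 26*(2 + 26 + 26**2))*(-393) = (641 + 26*(2 + 26 + 676))*(-393) = (641 + 26*704)*(-393) = (641 + 18304)*(-393) = 18945*(-393) = -7445385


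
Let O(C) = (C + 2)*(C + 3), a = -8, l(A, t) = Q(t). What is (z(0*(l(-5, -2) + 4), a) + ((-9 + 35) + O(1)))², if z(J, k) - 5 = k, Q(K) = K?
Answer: 1225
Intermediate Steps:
l(A, t) = t
z(J, k) = 5 + k
O(C) = (2 + C)*(3 + C)
(z(0*(l(-5, -2) + 4), a) + ((-9 + 35) + O(1)))² = ((5 - 8) + ((-9 + 35) + (6 + 1² + 5*1)))² = (-3 + (26 + (6 + 1 + 5)))² = (-3 + (26 + 12))² = (-3 + 38)² = 35² = 1225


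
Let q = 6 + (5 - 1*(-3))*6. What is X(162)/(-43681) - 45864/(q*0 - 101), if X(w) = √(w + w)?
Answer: 2003383566/4411781 ≈ 454.10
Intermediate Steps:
q = 54 (q = 6 + (5 + 3)*6 = 6 + 8*6 = 6 + 48 = 54)
X(w) = √2*√w (X(w) = √(2*w) = √2*√w)
X(162)/(-43681) - 45864/(q*0 - 101) = (√2*√162)/(-43681) - 45864/(54*0 - 101) = (√2*(9*√2))*(-1/43681) - 45864/(0 - 101) = 18*(-1/43681) - 45864/(-101) = -18/43681 - 45864*(-1/101) = -18/43681 + 45864/101 = 2003383566/4411781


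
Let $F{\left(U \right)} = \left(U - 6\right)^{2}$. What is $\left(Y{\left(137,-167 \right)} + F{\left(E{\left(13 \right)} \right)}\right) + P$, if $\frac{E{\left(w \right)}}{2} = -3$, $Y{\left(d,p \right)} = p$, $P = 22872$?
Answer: $22849$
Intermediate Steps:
$E{\left(w \right)} = -6$ ($E{\left(w \right)} = 2 \left(-3\right) = -6$)
$F{\left(U \right)} = \left(-6 + U\right)^{2}$
$\left(Y{\left(137,-167 \right)} + F{\left(E{\left(13 \right)} \right)}\right) + P = \left(-167 + \left(-6 - 6\right)^{2}\right) + 22872 = \left(-167 + \left(-12\right)^{2}\right) + 22872 = \left(-167 + 144\right) + 22872 = -23 + 22872 = 22849$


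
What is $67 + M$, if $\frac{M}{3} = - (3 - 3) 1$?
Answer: $67$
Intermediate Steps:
$M = 0$ ($M = 3 - (3 - 3) 1 = 3 \left(-1\right) 0 \cdot 1 = 3 \cdot 0 \cdot 1 = 3 \cdot 0 = 0$)
$67 + M = 67 + 0 = 67$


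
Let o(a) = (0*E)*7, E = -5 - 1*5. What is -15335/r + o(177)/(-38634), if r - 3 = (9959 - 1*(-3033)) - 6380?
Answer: -3067/1323 ≈ -2.3182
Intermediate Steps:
E = -10 (E = -5 - 5 = -10)
r = 6615 (r = 3 + ((9959 - 1*(-3033)) - 6380) = 3 + ((9959 + 3033) - 6380) = 3 + (12992 - 6380) = 3 + 6612 = 6615)
o(a) = 0 (o(a) = (0*(-10))*7 = 0*7 = 0)
-15335/r + o(177)/(-38634) = -15335/6615 + 0/(-38634) = -15335*1/6615 + 0*(-1/38634) = -3067/1323 + 0 = -3067/1323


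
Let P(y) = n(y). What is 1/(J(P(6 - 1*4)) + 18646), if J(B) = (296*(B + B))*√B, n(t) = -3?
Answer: 9323/178567922 + 444*I*√3/89283961 ≈ 5.221e-5 + 8.6133e-6*I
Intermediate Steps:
P(y) = -3
J(B) = 592*B^(3/2) (J(B) = (296*(2*B))*√B = (592*B)*√B = 592*B^(3/2))
1/(J(P(6 - 1*4)) + 18646) = 1/(592*(-3)^(3/2) + 18646) = 1/(592*(-3*I*√3) + 18646) = 1/(-1776*I*√3 + 18646) = 1/(18646 - 1776*I*√3)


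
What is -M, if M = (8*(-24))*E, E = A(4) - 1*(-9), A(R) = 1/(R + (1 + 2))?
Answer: 12288/7 ≈ 1755.4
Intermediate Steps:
A(R) = 1/(3 + R) (A(R) = 1/(R + 3) = 1/(3 + R))
E = 64/7 (E = 1/(3 + 4) - 1*(-9) = 1/7 + 9 = 64/7 ≈ 9.1429)
M = -12288/7 (M = (8*(-24))*(64/7) = -192*64/7 = -12288/7 ≈ -1755.4)
-M = -1*(-12288/7) = 12288/7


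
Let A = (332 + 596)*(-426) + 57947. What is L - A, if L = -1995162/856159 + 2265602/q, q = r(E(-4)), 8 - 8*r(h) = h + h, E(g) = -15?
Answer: 697210951305/856159 ≈ 8.1435e+5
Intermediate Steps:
r(h) = 1 - h/4 (r(h) = 1 - (h + h)/8 = 1 - h/4)
q = 19/4 (q = 1 - ¼*(-15) = 1 + 15/4 = 19/4 ≈ 4.7500)
A = -337381 (A = 928*(-426) + 57947 = -395328 + 57947 = -337381)
L = 408359171726/856159 (L = -1995162/856159 + 2265602/(19/4) = -1995162*1/856159 + 2265602*(4/19) = -1995162/856159 + 9062408/19 = 408359171726/856159 ≈ 4.7697e+5)
L - A = 408359171726/856159 - 1*(-337381) = 408359171726/856159 + 337381 = 697210951305/856159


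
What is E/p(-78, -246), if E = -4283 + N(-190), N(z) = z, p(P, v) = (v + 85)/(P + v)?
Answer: -207036/23 ≈ -9001.6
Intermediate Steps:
p(P, v) = (85 + v)/(P + v)
E = -4473 (E = -4283 - 190 = -4473)
E/p(-78, -246) = -4473*(-78 - 246)/(85 - 246) = -4473/(-161/(-324)) = -4473/((-1/324*(-161))) = -4473/161/324 = -4473*324/161 = -207036/23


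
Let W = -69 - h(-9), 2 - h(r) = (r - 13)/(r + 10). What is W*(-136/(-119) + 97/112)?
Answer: -20925/112 ≈ -186.83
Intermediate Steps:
h(r) = 2 - (-13 + r)/(10 + r) (h(r) = 2 - (r - 13)/(r + 10) = 2 - (-13 + r)/(10 + r))
W = -93 (W = -69 - (33 - 9)/(10 - 9) = -69 - 24/1 = -69 - 24 = -93)
W*(-136/(-119) + 97/112) = -93*(-136/(-119) + 97/112) = -93*(-136*(-1/119) + 97*(1/112)) = -93*(8/7 + 97/112) = -93*225/112 = -20925/112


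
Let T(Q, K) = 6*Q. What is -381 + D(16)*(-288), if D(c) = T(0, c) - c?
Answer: 4227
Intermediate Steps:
D(c) = -c (D(c) = 6*0 - c = 0 - c = -c)
-381 + D(16)*(-288) = -381 - 1*16*(-288) = -381 - 16*(-288) = -381 + 4608 = 4227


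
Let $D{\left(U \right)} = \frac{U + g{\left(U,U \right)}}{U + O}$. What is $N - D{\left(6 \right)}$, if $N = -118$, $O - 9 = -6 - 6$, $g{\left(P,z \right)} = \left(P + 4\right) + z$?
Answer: $- \frac{376}{3} \approx -125.33$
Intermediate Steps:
$g{\left(P,z \right)} = 4 + P + z$ ($g{\left(P,z \right)} = \left(4 + P\right) + z = 4 + P + z$)
$O = -3$ ($O = 9 - 12 = -3$)
$D{\left(U \right)} = \frac{4 + 3 U}{-3 + U}$ ($D{\left(U \right)} = \frac{U + \left(4 + U + U\right)}{U - 3} = \frac{U + \left(4 + 2 U\right)}{-3 + U} = \frac{4 + 3 U}{-3 + U}$)
$N - D{\left(6 \right)} = -118 - \frac{4 + 3 \cdot 6}{-3 + 6} = -118 - \frac{4 + 18}{3} = -118 - \frac{1}{3} \cdot 22 = -118 - \frac{22}{3} = - \frac{376}{3}$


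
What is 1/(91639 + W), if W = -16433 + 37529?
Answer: 1/112735 ≈ 8.8704e-6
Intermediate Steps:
W = 21096
1/(91639 + W) = 1/(91639 + 21096) = 1/112735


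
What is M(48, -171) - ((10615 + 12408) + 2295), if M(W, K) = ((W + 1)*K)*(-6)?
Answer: 24956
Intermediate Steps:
M(W, K) = -6*K*(1 + W) (M(W, K) = ((1 + W)*K)*(-6) = (K*(1 + W))*(-6) = -6*K*(1 + W))
M(48, -171) - ((10615 + 12408) + 2295) = -6*(-171)*(1 + 48) - ((10615 + 12408) + 2295) = -6*(-171)*49 - (23023 + 2295) = 50274 - 1*25318 = 50274 - 25318 = 24956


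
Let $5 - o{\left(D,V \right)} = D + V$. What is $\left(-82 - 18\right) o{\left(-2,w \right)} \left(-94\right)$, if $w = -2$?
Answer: $84600$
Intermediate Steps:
$o{\left(D,V \right)} = 5 - D - V$ ($o{\left(D,V \right)} = 5 - \left(D + V\right) = 5 - D - V$)
$\left(-82 - 18\right) o{\left(-2,w \right)} \left(-94\right) = \left(-82 - 18\right) \left(5 - -2 - -2\right) \left(-94\right) = \left(-82 - 18\right) \left(5 + 2 + 2\right) \left(-94\right) = \left(-100\right) 9 \left(-94\right) = \left(-900\right) \left(-94\right) = 84600$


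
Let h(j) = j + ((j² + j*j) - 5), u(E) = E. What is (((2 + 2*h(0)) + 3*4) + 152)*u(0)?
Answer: 0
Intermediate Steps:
h(j) = -5 + j + 2*j² (h(j) = j + ((j² + j²) - 5) = j + (2*j² - 5) = j + (-5 + 2*j²) = -5 + j + 2*j²)
(((2 + 2*h(0)) + 3*4) + 152)*u(0) = (((2 + 2*(-5 + 0 + 2*0²)) + 3*4) + 152)*0 = (((2 + 2*(-5 + 0 + 2*0)) + 12) + 152)*0 = (((2 + 2*(-5 + 0 + 0)) + 12) + 152)*0 = (((2 + 2*(-5)) + 12) + 152)*0 = (((2 - 10) + 12) + 152)*0 = ((-8 + 12) + 152)*0 = (4 + 152)*0 = 156*0 = 0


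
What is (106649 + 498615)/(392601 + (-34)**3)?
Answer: 605264/353297 ≈ 1.7132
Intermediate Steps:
(106649 + 498615)/(392601 + (-34)**3) = 605264/(392601 - 39304) = 605264/353297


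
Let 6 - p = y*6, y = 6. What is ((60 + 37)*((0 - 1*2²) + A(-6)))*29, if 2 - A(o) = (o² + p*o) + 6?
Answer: -630112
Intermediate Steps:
p = -30 (p = 6 - 6*6 = 6 - 1*36 = 6 - 36 = -30)
A(o) = -4 - o² + 30*o (A(o) = 2 - ((o² - 30*o) + 6) = 2 - (6 + o² - 30*o) = 2 + (-6 - o² + 30*o) = -4 - o² + 30*o)
((60 + 37)*((0 - 1*2²) + A(-6)))*29 = ((60 + 37)*((0 - 1*2²) + (-4 - 1*(-6)² + 30*(-6))))*29 = (97*((0 - 1*4) + (-4 - 1*36 - 180)))*29 = (97*((0 - 4) + (-4 - 36 - 180)))*29 = (97*(-4 - 220))*29 = (97*(-224))*29 = -21728*29 = -630112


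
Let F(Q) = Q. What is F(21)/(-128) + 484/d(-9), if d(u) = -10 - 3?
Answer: -62225/1664 ≈ -37.395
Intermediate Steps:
d(u) = -13
F(21)/(-128) + 484/d(-9) = 21/(-128) + 484/(-13) = 21*(-1/128) + 484*(-1/13) = -21/128 - 484/13 = -62225/1664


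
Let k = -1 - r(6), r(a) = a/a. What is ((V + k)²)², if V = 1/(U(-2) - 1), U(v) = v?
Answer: 2401/81 ≈ 29.642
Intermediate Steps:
V = -⅓ (V = 1/(-2 - 1) = 1/(-3) = -⅓ ≈ -0.33333)
r(a) = 1
k = -2 (k = -1 - 1*1 = -1 - 1 = -2)
((V + k)²)² = ((-⅓ - 2)²)² = ((-7/3)²)² = (49/9)² = 2401/81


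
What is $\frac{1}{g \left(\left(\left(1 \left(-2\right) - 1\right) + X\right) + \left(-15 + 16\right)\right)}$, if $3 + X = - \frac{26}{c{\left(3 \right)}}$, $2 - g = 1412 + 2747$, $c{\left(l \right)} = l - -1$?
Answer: $\frac{2}{95611} \approx 2.0918 \cdot 10^{-5}$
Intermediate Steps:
$c{\left(l \right)} = 1 + l$ ($c{\left(l \right)} = l + 1 = 1 + l$)
$g = -4157$ ($g = 2 - \left(1412 + 2747\right) = 2 - 4159 = -4157$)
$X = - \frac{19}{2}$ ($X = -3 - \frac{26}{1 + 3} = -3 - \frac{26}{4} = -3 - \frac{13}{2} = - \frac{19}{2} \approx -9.5$)
$\frac{1}{g \left(\left(\left(1 \left(-2\right) - 1\right) + X\right) + \left(-15 + 16\right)\right)} = \frac{1}{\left(-4157\right) \left(\left(\left(1 \left(-2\right) - 1\right) - \frac{19}{2}\right) + \left(-15 + 16\right)\right)} = \frac{1}{\left(-4157\right) \left(\left(\left(-2 - 1\right) - \frac{19}{2}\right) + 1\right)} = \frac{1}{\left(-4157\right) \left(\left(-3 - \frac{19}{2}\right) + 1\right)} = \frac{1}{\left(-4157\right) \left(- \frac{25}{2} + 1\right)} = \frac{1}{\left(-4157\right) \left(- \frac{23}{2}\right)} = \frac{1}{\frac{95611}{2}} = \frac{2}{95611}$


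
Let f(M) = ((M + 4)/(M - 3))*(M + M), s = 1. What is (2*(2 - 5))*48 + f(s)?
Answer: -293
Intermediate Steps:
f(M) = 2*M*(4 + M)/(-3 + M) (f(M) = ((4 + M)/(-3 + M))*(2*M) = 2*M*(4 + M)/(-3 + M))
(2*(2 - 5))*48 + f(s) = (2*(2 - 5))*48 + 2*1*(4 + 1)/(-3 + 1) = (2*(-3))*48 + 2*1*5/(-2) = -6*48 + 2*1*(-½)*5 = -288 - 5 = -293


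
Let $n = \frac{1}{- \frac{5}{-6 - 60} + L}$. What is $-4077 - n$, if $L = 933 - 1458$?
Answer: $- \frac{141247599}{34645} \approx -4077.0$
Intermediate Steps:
$L = -525$
$n = - \frac{66}{34645}$ ($n = \frac{1}{- \frac{5}{-6 - 60} - 525} = \frac{1}{- \frac{5}{-66} - 525} = \frac{1}{\left(-5\right) \left(- \frac{1}{66}\right) - 525} = \frac{1}{\frac{5}{66} - 525} = \frac{1}{- \frac{34645}{66}} = - \frac{66}{34645} \approx -0.001905$)
$-4077 - n = -4077 - - \frac{66}{34645} = -4077 + \frac{66}{34645} = - \frac{141247599}{34645}$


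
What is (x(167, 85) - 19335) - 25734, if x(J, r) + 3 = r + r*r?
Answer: -37762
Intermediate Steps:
x(J, r) = -3 + r + r² (x(J, r) = -3 + (r + r*r) = -3 + (r + r²) = -3 + r + r²)
(x(167, 85) - 19335) - 25734 = ((-3 + 85 + 85²) - 19335) - 25734 = ((-3 + 85 + 7225) - 19335) - 25734 = (7307 - 19335) - 25734 = -12028 - 25734 = -37762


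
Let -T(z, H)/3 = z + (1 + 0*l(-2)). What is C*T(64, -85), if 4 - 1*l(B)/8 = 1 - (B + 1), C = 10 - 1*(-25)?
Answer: -6825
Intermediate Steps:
C = 35 (C = 10 + 25 = 35)
l(B) = 32 + 8*B (l(B) = 32 - 8*(1 - (B + 1)) = 32 - 8*(1 - (1 + B)) = 32 - 8*(1 + (-1 - B)) = 32 - (-8)*B = 32 + 8*B)
T(z, H) = -3 - 3*z (T(z, H) = -3*(z + (1 + 0*(32 + 8*(-2)))) = -3*(z + (1 + 0*(32 - 16))) = -3*(z + (1 + 0*16)) = -3*(z + (1 + 0)) = -3*(z + 1) = -3*(1 + z) = -3 - 3*z)
C*T(64, -85) = 35*(-3 - 3*64) = 35*(-3 - 192) = 35*(-195) = -6825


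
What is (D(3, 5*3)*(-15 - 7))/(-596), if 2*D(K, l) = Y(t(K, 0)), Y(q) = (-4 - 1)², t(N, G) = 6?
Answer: 275/596 ≈ 0.46141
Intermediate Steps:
Y(q) = 25 (Y(q) = (-5)² = 25)
D(K, l) = 25/2 (D(K, l) = (½)*25 = 25/2)
(D(3, 5*3)*(-15 - 7))/(-596) = (25*(-15 - 7)/2)/(-596) = ((25/2)*(-22))*(-1/596) = -275*(-1/596) = 275/596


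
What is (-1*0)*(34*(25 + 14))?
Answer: 0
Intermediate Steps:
(-1*0)*(34*(25 + 14)) = 0*(34*39) = 0*1326 = 0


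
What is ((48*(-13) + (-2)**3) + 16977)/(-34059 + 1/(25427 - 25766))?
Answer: -5540955/11546002 ≈ -0.47990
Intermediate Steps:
((48*(-13) + (-2)**3) + 16977)/(-34059 + 1/(25427 - 25766)) = ((-624 - 8) + 16977)/(-34059 + 1/(-339)) = (-632 + 16977)/(-34059 - 1/339) = 16345/(-11546002/339) = 16345*(-339/11546002) = -5540955/11546002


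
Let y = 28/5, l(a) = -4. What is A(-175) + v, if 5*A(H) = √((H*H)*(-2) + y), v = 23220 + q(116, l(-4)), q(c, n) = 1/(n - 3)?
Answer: 162539/7 + I*√1531110/25 ≈ 23220.0 + 49.495*I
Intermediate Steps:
y = 28/5 (y = 28*(⅕) = 28/5 ≈ 5.6000)
q(c, n) = 1/(-3 + n)
v = 162539/7 (v = 23220 + 1/(-3 - 4) = 23220 + 1/(-7) = 23220 - ⅐ = 162539/7 ≈ 23220.)
A(H) = √(28/5 - 2*H²)/5 (A(H) = √((H*H)*(-2) + 28/5)/5 = √(H²*(-2) + 28/5)/5 = √(-2*H² + 28/5)/5 = √(28/5 - 2*H²)/5)
A(-175) + v = √(140 - 50*(-175)²)/25 + 162539/7 = √(140 - 50*30625)/25 + 162539/7 = √(140 - 1531250)/25 + 162539/7 = √(-1531110)/25 + 162539/7 = (I*√1531110)/25 + 162539/7 = I*√1531110/25 + 162539/7 = 162539/7 + I*√1531110/25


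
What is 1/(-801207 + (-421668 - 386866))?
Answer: -1/1609741 ≈ -6.2122e-7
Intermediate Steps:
1/(-801207 + (-421668 - 386866)) = 1/(-801207 - 808534) = 1/(-1609741) = -1/1609741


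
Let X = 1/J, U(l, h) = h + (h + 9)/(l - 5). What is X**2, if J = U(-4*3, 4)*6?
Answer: 289/108900 ≈ 0.0026538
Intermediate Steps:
U(l, h) = h + (9 + h)/(-5 + l)
J = 330/17 (J = ((9 - 4*4 + 4*(-4*3))/(-5 - 4*3))*6 = ((9 - 16 + 4*(-12))/(-5 - 12))*6 = ((9 - 16 - 48)/(-17))*6 = -1/17*(-55)*6 = (55/17)*6 = 330/17 ≈ 19.412)
X = 17/330 (X = 1/(330/17) = 17/330 ≈ 0.051515)
X**2 = (17/330)**2 = 289/108900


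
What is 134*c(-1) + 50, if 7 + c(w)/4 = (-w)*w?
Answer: -4238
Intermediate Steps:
c(w) = -28 - 4*w² (c(w) = -28 + 4*((-w)*w) = -28 + 4*(-w²) = -28 - 4*w²)
134*c(-1) + 50 = 134*(-28 - 4*(-1)²) + 50 = 134*(-28 - 4*1) + 50 = 134*(-28 - 4) + 50 = 134*(-32) + 50 = -4288 + 50 = -4238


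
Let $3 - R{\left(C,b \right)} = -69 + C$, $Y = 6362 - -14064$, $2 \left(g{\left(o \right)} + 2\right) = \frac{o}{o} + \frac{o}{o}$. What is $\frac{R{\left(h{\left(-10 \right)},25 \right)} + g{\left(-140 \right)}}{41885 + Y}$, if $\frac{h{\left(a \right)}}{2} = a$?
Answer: $\frac{91}{62311} \approx 0.0014604$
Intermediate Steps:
$h{\left(a \right)} = 2 a$
$g{\left(o \right)} = -1$ ($g{\left(o \right)} = -2 + \frac{\frac{o}{o} + \frac{o}{o}}{2} = -2 + \frac{1 + 1}{2} = -2 + \frac{1}{2} \cdot 2 = -2 + 1 = -1$)
$Y = 20426$ ($Y = 6362 + 14064 = 20426$)
$R{\left(C,b \right)} = 72 - C$ ($R{\left(C,b \right)} = 3 - \left(-69 + C\right) = 72 - C$)
$\frac{R{\left(h{\left(-10 \right)},25 \right)} + g{\left(-140 \right)}}{41885 + Y} = \frac{\left(72 - 2 \left(-10\right)\right) - 1}{41885 + 20426} = \frac{\left(72 - -20\right) - 1}{62311} = \left(\left(72 + 20\right) - 1\right) \frac{1}{62311} = \left(92 - 1\right) \frac{1}{62311} = 91 \cdot \frac{1}{62311} = \frac{91}{62311}$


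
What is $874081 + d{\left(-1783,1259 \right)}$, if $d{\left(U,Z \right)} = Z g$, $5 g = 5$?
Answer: $875340$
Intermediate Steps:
$g = 1$ ($g = \frac{1}{5} \cdot 5 = 1$)
$d{\left(U,Z \right)} = Z$ ($d{\left(U,Z \right)} = Z 1 = Z$)
$874081 + d{\left(-1783,1259 \right)} = 874081 + 1259 = 875340$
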